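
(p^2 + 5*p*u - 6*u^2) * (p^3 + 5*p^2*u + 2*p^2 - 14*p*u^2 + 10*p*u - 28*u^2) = p^5 + 10*p^4*u + 2*p^4 + 5*p^3*u^2 + 20*p^3*u - 100*p^2*u^3 + 10*p^2*u^2 + 84*p*u^4 - 200*p*u^3 + 168*u^4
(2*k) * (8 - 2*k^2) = -4*k^3 + 16*k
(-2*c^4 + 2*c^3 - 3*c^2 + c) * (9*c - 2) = -18*c^5 + 22*c^4 - 31*c^3 + 15*c^2 - 2*c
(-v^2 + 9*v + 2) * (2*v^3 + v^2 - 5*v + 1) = -2*v^5 + 17*v^4 + 18*v^3 - 44*v^2 - v + 2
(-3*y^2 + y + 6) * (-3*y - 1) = 9*y^3 - 19*y - 6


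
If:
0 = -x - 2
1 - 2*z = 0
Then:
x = -2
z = 1/2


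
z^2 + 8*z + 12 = (z + 2)*(z + 6)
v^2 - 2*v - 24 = (v - 6)*(v + 4)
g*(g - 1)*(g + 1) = g^3 - g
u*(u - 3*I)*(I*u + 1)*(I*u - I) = -u^4 + u^3 + 4*I*u^3 + 3*u^2 - 4*I*u^2 - 3*u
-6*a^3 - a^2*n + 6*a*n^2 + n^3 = (-a + n)*(a + n)*(6*a + n)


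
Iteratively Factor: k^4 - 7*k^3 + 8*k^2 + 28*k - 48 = (k - 3)*(k^3 - 4*k^2 - 4*k + 16) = (k - 3)*(k - 2)*(k^2 - 2*k - 8) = (k - 3)*(k - 2)*(k + 2)*(k - 4)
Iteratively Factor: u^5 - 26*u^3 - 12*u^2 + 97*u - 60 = (u + 3)*(u^4 - 3*u^3 - 17*u^2 + 39*u - 20) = (u + 3)*(u + 4)*(u^3 - 7*u^2 + 11*u - 5) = (u - 1)*(u + 3)*(u + 4)*(u^2 - 6*u + 5) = (u - 1)^2*(u + 3)*(u + 4)*(u - 5)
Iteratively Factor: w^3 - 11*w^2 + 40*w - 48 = (w - 3)*(w^2 - 8*w + 16) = (w - 4)*(w - 3)*(w - 4)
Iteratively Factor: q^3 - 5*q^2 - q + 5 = (q - 5)*(q^2 - 1) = (q - 5)*(q - 1)*(q + 1)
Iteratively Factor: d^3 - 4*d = (d - 2)*(d^2 + 2*d) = d*(d - 2)*(d + 2)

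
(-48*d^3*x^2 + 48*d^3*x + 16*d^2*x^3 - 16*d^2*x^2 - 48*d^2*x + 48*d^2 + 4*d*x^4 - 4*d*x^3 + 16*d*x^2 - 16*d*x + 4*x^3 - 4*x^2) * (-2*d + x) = 96*d^4*x^2 - 96*d^4*x - 80*d^3*x^3 + 80*d^3*x^2 + 96*d^3*x - 96*d^3 + 8*d^2*x^4 - 8*d^2*x^3 - 80*d^2*x^2 + 80*d^2*x + 4*d*x^5 - 4*d*x^4 + 8*d*x^3 - 8*d*x^2 + 4*x^4 - 4*x^3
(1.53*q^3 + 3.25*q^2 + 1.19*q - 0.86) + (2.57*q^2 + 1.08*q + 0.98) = 1.53*q^3 + 5.82*q^2 + 2.27*q + 0.12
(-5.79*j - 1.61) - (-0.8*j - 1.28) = -4.99*j - 0.33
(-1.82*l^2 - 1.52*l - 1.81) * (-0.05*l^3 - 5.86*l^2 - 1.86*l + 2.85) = 0.091*l^5 + 10.7412*l^4 + 12.3829*l^3 + 8.2468*l^2 - 0.965399999999999*l - 5.1585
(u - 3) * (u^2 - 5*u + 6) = u^3 - 8*u^2 + 21*u - 18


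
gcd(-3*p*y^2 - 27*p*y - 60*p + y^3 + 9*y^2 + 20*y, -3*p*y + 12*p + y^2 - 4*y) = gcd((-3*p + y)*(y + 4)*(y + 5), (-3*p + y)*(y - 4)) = -3*p + y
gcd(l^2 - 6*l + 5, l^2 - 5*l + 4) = l - 1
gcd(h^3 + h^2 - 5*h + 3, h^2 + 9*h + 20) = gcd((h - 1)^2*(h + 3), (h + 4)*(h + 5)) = 1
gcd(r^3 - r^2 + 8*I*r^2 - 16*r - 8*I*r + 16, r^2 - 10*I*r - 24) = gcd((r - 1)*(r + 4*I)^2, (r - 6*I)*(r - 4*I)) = 1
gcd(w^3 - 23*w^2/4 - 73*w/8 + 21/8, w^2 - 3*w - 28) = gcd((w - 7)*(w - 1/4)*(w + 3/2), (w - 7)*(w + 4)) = w - 7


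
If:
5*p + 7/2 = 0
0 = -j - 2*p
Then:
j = 7/5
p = -7/10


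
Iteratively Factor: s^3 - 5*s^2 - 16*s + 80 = (s + 4)*(s^2 - 9*s + 20) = (s - 5)*(s + 4)*(s - 4)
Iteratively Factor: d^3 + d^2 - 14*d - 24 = (d + 2)*(d^2 - d - 12) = (d - 4)*(d + 2)*(d + 3)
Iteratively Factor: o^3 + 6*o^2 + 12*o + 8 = (o + 2)*(o^2 + 4*o + 4) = (o + 2)^2*(o + 2)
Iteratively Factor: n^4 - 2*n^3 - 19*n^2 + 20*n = (n - 5)*(n^3 + 3*n^2 - 4*n) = (n - 5)*(n + 4)*(n^2 - n) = (n - 5)*(n - 1)*(n + 4)*(n)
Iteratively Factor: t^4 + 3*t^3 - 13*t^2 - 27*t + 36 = (t - 1)*(t^3 + 4*t^2 - 9*t - 36) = (t - 3)*(t - 1)*(t^2 + 7*t + 12) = (t - 3)*(t - 1)*(t + 3)*(t + 4)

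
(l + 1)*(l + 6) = l^2 + 7*l + 6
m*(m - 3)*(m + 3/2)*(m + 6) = m^4 + 9*m^3/2 - 27*m^2/2 - 27*m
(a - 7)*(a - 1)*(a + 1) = a^3 - 7*a^2 - a + 7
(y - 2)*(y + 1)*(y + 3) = y^3 + 2*y^2 - 5*y - 6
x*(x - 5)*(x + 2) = x^3 - 3*x^2 - 10*x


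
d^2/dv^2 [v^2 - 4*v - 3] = 2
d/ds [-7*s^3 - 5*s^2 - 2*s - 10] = -21*s^2 - 10*s - 2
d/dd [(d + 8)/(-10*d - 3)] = 77/(10*d + 3)^2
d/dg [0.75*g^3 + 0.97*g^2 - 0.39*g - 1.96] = 2.25*g^2 + 1.94*g - 0.39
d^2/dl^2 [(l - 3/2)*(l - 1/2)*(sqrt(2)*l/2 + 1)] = 3*sqrt(2)*l - 2*sqrt(2) + 2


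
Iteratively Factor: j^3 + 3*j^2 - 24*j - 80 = (j + 4)*(j^2 - j - 20) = (j - 5)*(j + 4)*(j + 4)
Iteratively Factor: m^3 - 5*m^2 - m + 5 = (m - 5)*(m^2 - 1) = (m - 5)*(m + 1)*(m - 1)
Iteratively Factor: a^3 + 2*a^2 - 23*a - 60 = (a + 4)*(a^2 - 2*a - 15) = (a + 3)*(a + 4)*(a - 5)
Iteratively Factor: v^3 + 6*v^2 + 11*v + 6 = (v + 3)*(v^2 + 3*v + 2) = (v + 1)*(v + 3)*(v + 2)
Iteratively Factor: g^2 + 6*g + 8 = (g + 4)*(g + 2)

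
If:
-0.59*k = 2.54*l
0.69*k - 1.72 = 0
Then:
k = 2.49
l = -0.58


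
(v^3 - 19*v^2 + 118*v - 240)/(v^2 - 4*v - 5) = (v^2 - 14*v + 48)/(v + 1)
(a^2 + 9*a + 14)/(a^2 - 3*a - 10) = (a + 7)/(a - 5)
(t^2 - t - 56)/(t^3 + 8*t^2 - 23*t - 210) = (t - 8)/(t^2 + t - 30)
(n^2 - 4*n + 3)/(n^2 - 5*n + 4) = (n - 3)/(n - 4)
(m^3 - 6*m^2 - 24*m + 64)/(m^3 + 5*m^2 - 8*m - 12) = (m^2 - 4*m - 32)/(m^2 + 7*m + 6)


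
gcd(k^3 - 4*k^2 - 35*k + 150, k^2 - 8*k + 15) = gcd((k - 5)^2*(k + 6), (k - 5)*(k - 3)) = k - 5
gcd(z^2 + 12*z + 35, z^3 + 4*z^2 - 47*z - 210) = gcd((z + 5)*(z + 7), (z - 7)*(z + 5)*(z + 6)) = z + 5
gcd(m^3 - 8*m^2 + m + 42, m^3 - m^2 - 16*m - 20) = m + 2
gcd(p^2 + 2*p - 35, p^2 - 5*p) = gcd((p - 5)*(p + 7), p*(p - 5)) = p - 5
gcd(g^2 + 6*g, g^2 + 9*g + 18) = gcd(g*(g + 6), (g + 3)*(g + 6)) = g + 6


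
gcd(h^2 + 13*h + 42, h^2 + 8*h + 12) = h + 6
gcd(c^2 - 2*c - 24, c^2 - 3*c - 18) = c - 6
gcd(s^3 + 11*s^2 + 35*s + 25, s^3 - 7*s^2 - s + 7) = s + 1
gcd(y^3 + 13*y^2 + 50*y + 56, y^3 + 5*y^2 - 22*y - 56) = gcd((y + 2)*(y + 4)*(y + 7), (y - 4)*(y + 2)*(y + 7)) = y^2 + 9*y + 14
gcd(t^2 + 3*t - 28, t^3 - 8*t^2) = 1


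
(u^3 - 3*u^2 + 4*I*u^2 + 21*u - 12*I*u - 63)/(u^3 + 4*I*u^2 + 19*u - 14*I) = (u^2 - 3*u*(1 + I) + 9*I)/(u^2 - 3*I*u - 2)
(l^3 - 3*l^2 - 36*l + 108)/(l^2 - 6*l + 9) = (l^2 - 36)/(l - 3)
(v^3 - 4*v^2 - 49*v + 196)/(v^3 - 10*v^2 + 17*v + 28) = (v + 7)/(v + 1)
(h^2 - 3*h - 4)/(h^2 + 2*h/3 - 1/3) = 3*(h - 4)/(3*h - 1)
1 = 1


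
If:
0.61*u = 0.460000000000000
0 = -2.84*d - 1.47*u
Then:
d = -0.39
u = 0.75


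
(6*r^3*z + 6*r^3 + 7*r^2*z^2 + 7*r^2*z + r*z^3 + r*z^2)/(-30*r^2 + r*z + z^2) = r*(r*z + r + z^2 + z)/(-5*r + z)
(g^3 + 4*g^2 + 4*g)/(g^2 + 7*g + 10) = g*(g + 2)/(g + 5)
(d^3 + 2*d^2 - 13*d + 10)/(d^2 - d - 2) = (d^2 + 4*d - 5)/(d + 1)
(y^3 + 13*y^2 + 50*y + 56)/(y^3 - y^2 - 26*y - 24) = (y^2 + 9*y + 14)/(y^2 - 5*y - 6)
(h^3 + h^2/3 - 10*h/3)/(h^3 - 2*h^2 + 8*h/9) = 3*(3*h^2 + h - 10)/(9*h^2 - 18*h + 8)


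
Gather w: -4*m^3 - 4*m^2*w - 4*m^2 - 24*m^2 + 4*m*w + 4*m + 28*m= -4*m^3 - 28*m^2 + 32*m + w*(-4*m^2 + 4*m)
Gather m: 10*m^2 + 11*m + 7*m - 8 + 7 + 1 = 10*m^2 + 18*m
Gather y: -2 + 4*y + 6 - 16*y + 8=12 - 12*y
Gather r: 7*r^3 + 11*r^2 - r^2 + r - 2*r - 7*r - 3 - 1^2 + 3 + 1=7*r^3 + 10*r^2 - 8*r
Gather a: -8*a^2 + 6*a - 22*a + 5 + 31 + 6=-8*a^2 - 16*a + 42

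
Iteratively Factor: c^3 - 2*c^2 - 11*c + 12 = (c - 1)*(c^2 - c - 12) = (c - 4)*(c - 1)*(c + 3)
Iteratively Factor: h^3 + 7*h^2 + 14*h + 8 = (h + 2)*(h^2 + 5*h + 4) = (h + 1)*(h + 2)*(h + 4)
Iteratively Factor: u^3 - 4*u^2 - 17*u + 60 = (u - 5)*(u^2 + u - 12) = (u - 5)*(u - 3)*(u + 4)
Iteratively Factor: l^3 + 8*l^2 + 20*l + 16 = (l + 2)*(l^2 + 6*l + 8) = (l + 2)^2*(l + 4)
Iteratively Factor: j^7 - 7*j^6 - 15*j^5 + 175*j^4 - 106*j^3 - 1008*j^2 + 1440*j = (j - 3)*(j^6 - 4*j^5 - 27*j^4 + 94*j^3 + 176*j^2 - 480*j) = (j - 5)*(j - 3)*(j^5 + j^4 - 22*j^3 - 16*j^2 + 96*j) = j*(j - 5)*(j - 3)*(j^4 + j^3 - 22*j^2 - 16*j + 96) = j*(j - 5)*(j - 3)*(j + 4)*(j^3 - 3*j^2 - 10*j + 24) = j*(j - 5)*(j - 4)*(j - 3)*(j + 4)*(j^2 + j - 6) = j*(j - 5)*(j - 4)*(j - 3)*(j + 3)*(j + 4)*(j - 2)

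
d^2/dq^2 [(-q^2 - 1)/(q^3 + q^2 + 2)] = 2*(-q^6 - 6*q^4 + 6*q^3 + 3*q^2 + 6*q - 2)/(q^9 + 3*q^8 + 3*q^7 + 7*q^6 + 12*q^5 + 6*q^4 + 12*q^3 + 12*q^2 + 8)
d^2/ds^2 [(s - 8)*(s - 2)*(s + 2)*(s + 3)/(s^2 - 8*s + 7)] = 2*(s^6 - 24*s^5 + 213*s^4 - 937*s^3 + 2010*s^2 - 3459*s + 5220)/(s^6 - 24*s^5 + 213*s^4 - 848*s^3 + 1491*s^2 - 1176*s + 343)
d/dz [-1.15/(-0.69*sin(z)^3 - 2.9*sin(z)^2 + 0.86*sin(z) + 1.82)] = (-2.3805*sin(z)^2 - 6.67*sin(z) + 0.989)*cos(z)/(0.69*sin(z)^3 + 2.9*sin(z)^2 - 0.86*sin(z) - 1.82)^2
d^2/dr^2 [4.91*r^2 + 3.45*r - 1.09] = 9.82000000000000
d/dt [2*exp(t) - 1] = 2*exp(t)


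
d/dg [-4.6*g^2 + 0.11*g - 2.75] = 0.11 - 9.2*g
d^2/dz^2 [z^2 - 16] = 2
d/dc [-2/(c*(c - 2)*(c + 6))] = 2*(3*c^2 + 8*c - 12)/(c^2*(c^4 + 8*c^3 - 8*c^2 - 96*c + 144))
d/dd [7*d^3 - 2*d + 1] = 21*d^2 - 2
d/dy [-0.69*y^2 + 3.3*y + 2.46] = 3.3 - 1.38*y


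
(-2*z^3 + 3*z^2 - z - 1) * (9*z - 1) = -18*z^4 + 29*z^3 - 12*z^2 - 8*z + 1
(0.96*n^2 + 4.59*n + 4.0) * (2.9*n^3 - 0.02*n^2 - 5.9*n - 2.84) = 2.784*n^5 + 13.2918*n^4 + 5.8442*n^3 - 29.8874*n^2 - 36.6356*n - 11.36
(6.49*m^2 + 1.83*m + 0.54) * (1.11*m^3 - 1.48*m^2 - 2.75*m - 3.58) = 7.2039*m^5 - 7.5739*m^4 - 19.9565*m^3 - 29.0659*m^2 - 8.0364*m - 1.9332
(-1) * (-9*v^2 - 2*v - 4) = 9*v^2 + 2*v + 4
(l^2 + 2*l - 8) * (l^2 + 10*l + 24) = l^4 + 12*l^3 + 36*l^2 - 32*l - 192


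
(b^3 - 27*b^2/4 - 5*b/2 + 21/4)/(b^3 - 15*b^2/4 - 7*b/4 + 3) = (b - 7)/(b - 4)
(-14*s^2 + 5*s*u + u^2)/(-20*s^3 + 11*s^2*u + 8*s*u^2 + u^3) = (-14*s^2 + 5*s*u + u^2)/(-20*s^3 + 11*s^2*u + 8*s*u^2 + u^3)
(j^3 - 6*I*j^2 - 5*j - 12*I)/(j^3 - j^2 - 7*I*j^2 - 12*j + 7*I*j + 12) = (j + I)/(j - 1)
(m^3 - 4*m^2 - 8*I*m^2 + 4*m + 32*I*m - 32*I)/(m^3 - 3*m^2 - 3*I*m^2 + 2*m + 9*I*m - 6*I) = (m^2 - 2*m*(1 + 4*I) + 16*I)/(m^2 - m*(1 + 3*I) + 3*I)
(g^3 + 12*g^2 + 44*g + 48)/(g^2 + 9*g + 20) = (g^2 + 8*g + 12)/(g + 5)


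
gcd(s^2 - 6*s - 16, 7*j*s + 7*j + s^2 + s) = 1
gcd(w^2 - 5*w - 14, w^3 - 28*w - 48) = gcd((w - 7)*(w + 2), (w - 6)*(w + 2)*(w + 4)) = w + 2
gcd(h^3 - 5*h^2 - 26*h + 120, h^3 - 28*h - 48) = h - 6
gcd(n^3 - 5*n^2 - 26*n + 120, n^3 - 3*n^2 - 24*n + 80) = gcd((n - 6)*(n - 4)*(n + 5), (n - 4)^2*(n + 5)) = n^2 + n - 20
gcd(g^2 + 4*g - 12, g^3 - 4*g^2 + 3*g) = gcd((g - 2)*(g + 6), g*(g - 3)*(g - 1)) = 1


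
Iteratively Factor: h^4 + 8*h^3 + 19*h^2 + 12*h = (h + 1)*(h^3 + 7*h^2 + 12*h) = h*(h + 1)*(h^2 + 7*h + 12) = h*(h + 1)*(h + 4)*(h + 3)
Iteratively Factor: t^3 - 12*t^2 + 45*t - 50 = (t - 5)*(t^2 - 7*t + 10) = (t - 5)*(t - 2)*(t - 5)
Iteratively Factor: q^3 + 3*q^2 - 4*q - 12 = (q + 2)*(q^2 + q - 6) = (q + 2)*(q + 3)*(q - 2)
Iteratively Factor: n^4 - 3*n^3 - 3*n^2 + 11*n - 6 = (n - 1)*(n^3 - 2*n^2 - 5*n + 6) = (n - 3)*(n - 1)*(n^2 + n - 2) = (n - 3)*(n - 1)*(n + 2)*(n - 1)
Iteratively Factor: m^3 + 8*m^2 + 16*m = (m + 4)*(m^2 + 4*m) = (m + 4)^2*(m)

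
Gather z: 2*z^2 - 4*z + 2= 2*z^2 - 4*z + 2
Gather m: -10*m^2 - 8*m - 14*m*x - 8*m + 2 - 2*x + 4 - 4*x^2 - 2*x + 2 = -10*m^2 + m*(-14*x - 16) - 4*x^2 - 4*x + 8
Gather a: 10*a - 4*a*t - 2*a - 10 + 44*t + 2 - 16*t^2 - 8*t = a*(8 - 4*t) - 16*t^2 + 36*t - 8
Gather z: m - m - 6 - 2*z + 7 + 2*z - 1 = 0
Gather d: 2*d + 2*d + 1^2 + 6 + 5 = 4*d + 12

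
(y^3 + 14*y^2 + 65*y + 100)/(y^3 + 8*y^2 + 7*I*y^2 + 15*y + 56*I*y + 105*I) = (y^2 + 9*y + 20)/(y^2 + y*(3 + 7*I) + 21*I)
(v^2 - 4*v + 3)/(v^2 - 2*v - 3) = (v - 1)/(v + 1)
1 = 1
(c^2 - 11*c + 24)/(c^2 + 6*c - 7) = (c^2 - 11*c + 24)/(c^2 + 6*c - 7)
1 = 1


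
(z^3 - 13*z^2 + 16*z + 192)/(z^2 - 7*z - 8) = (z^2 - 5*z - 24)/(z + 1)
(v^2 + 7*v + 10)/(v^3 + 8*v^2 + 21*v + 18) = (v + 5)/(v^2 + 6*v + 9)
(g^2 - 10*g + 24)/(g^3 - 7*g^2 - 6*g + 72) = 1/(g + 3)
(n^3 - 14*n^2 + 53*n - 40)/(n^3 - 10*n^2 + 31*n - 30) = (n^2 - 9*n + 8)/(n^2 - 5*n + 6)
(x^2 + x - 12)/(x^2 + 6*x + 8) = (x - 3)/(x + 2)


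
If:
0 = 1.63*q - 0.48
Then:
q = 0.29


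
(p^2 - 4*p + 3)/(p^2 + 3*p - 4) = (p - 3)/(p + 4)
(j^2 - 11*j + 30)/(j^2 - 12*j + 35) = (j - 6)/(j - 7)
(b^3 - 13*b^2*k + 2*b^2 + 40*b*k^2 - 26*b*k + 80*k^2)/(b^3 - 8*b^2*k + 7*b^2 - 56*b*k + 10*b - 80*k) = (b - 5*k)/(b + 5)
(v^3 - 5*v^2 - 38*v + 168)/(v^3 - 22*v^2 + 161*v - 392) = (v^2 + 2*v - 24)/(v^2 - 15*v + 56)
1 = 1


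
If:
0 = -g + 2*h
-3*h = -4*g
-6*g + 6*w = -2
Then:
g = 0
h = 0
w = -1/3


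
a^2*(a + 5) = a^3 + 5*a^2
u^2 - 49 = (u - 7)*(u + 7)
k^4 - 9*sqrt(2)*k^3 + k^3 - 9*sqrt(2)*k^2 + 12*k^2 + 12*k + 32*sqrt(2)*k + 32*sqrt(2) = (k + 1)*(k - 8*sqrt(2))*(k - 2*sqrt(2))*(k + sqrt(2))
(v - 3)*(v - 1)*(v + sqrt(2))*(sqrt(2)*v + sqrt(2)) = sqrt(2)*v^4 - 3*sqrt(2)*v^3 + 2*v^3 - 6*v^2 - sqrt(2)*v^2 - 2*v + 3*sqrt(2)*v + 6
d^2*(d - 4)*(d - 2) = d^4 - 6*d^3 + 8*d^2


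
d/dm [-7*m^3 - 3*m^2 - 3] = 3*m*(-7*m - 2)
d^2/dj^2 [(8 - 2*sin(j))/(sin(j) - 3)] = 2*(-3*sin(j) + cos(j)^2 + 1)/(sin(j) - 3)^3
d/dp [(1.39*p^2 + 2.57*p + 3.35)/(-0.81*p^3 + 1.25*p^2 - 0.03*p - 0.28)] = (1.1259*p^4 + 4.1634*p^3 + 4.8863*p^2 - 9.1534*p - 0.6191)/(0.6561*p^6 - 2.025*p^5 + 1.6111*p^4 + 0.3786*p^3 - 0.6991*p^2 + 0.0168*p + 0.0784)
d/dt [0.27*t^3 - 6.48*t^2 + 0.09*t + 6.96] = 0.81*t^2 - 12.96*t + 0.09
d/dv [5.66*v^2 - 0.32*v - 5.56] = 11.32*v - 0.32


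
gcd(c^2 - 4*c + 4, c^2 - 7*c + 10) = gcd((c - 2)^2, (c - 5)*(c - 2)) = c - 2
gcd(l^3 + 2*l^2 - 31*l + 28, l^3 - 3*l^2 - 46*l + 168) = l^2 + 3*l - 28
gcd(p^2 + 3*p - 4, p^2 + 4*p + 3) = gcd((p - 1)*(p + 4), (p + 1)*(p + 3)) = 1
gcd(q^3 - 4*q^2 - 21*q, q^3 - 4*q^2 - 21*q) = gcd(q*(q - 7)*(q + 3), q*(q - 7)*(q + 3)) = q^3 - 4*q^2 - 21*q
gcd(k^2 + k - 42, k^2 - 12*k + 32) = 1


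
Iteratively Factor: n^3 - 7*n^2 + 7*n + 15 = (n + 1)*(n^2 - 8*n + 15) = (n - 5)*(n + 1)*(n - 3)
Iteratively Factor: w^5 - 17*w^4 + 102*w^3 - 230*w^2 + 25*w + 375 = (w - 5)*(w^4 - 12*w^3 + 42*w^2 - 20*w - 75) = (w - 5)*(w - 3)*(w^3 - 9*w^2 + 15*w + 25) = (w - 5)^2*(w - 3)*(w^2 - 4*w - 5) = (w - 5)^3*(w - 3)*(w + 1)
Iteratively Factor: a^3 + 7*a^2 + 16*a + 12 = (a + 2)*(a^2 + 5*a + 6) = (a + 2)*(a + 3)*(a + 2)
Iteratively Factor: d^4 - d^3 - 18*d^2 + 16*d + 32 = (d + 1)*(d^3 - 2*d^2 - 16*d + 32) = (d + 1)*(d + 4)*(d^2 - 6*d + 8) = (d - 4)*(d + 1)*(d + 4)*(d - 2)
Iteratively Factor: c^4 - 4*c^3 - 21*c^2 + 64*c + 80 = (c + 4)*(c^3 - 8*c^2 + 11*c + 20) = (c - 5)*(c + 4)*(c^2 - 3*c - 4) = (c - 5)*(c + 1)*(c + 4)*(c - 4)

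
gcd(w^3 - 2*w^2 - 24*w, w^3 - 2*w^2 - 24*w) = w^3 - 2*w^2 - 24*w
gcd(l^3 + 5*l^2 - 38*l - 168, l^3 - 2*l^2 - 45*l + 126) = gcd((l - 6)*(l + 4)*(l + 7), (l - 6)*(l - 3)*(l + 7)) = l^2 + l - 42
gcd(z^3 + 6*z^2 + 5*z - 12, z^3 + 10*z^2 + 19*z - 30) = z - 1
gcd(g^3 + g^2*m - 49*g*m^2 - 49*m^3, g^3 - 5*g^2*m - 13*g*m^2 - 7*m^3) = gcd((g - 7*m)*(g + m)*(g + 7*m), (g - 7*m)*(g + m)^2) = g^2 - 6*g*m - 7*m^2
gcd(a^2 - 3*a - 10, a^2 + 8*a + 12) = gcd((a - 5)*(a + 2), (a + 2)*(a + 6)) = a + 2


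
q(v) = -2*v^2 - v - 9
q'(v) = -4*v - 1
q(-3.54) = -30.52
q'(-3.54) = 13.16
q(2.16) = -20.49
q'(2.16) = -9.64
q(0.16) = -9.21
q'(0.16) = -1.64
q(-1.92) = -14.45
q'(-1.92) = 6.68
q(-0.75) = -9.38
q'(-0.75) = 2.00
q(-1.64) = -12.74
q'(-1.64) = 5.56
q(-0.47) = -8.97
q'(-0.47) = 0.88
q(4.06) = -46.03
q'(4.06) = -17.24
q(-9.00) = -162.00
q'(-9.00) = 35.00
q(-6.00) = -75.00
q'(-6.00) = 23.00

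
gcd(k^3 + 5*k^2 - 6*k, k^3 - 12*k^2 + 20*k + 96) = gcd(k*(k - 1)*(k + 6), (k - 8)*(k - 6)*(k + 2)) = 1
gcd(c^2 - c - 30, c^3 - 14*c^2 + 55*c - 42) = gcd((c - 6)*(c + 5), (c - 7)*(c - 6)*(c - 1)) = c - 6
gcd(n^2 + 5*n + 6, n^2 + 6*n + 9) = n + 3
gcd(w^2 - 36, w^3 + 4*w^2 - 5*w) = 1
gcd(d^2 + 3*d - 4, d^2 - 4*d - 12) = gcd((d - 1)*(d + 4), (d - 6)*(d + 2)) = 1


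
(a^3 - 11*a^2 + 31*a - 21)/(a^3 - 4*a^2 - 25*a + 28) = (a - 3)/(a + 4)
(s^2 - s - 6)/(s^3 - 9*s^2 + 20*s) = (s^2 - s - 6)/(s*(s^2 - 9*s + 20))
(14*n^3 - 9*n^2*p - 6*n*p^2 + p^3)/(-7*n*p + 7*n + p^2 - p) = (-2*n^2 + n*p + p^2)/(p - 1)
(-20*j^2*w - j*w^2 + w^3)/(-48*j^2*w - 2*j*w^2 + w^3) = (20*j^2 + j*w - w^2)/(48*j^2 + 2*j*w - w^2)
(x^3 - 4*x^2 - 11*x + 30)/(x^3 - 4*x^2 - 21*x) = (x^2 - 7*x + 10)/(x*(x - 7))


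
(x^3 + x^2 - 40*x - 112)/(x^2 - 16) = (x^2 - 3*x - 28)/(x - 4)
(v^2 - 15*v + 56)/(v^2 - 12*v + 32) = (v - 7)/(v - 4)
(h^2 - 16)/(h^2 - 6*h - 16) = (16 - h^2)/(-h^2 + 6*h + 16)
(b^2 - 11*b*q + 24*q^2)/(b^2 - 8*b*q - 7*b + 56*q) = (b - 3*q)/(b - 7)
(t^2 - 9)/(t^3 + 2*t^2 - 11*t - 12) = (t + 3)/(t^2 + 5*t + 4)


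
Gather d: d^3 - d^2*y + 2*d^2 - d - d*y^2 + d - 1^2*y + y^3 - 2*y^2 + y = d^3 + d^2*(2 - y) - d*y^2 + y^3 - 2*y^2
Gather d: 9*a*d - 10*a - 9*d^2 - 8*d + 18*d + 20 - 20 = -10*a - 9*d^2 + d*(9*a + 10)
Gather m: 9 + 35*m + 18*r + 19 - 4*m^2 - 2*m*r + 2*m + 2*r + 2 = -4*m^2 + m*(37 - 2*r) + 20*r + 30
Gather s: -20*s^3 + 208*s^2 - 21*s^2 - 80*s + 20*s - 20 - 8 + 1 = -20*s^3 + 187*s^2 - 60*s - 27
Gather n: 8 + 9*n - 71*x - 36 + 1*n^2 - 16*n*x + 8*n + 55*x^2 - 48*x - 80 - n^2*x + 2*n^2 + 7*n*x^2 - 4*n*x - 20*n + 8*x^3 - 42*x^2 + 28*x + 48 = n^2*(3 - x) + n*(7*x^2 - 20*x - 3) + 8*x^3 + 13*x^2 - 91*x - 60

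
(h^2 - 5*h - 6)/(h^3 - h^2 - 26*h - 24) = 1/(h + 4)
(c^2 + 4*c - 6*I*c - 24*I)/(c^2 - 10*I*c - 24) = (c + 4)/(c - 4*I)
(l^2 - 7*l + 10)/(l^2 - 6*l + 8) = (l - 5)/(l - 4)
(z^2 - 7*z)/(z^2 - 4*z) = (z - 7)/(z - 4)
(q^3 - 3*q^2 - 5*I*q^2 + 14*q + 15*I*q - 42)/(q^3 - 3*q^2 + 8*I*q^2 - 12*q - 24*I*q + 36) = (q - 7*I)/(q + 6*I)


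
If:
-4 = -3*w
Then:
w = 4/3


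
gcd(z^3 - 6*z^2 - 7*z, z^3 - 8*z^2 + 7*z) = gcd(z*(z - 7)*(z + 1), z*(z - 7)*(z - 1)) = z^2 - 7*z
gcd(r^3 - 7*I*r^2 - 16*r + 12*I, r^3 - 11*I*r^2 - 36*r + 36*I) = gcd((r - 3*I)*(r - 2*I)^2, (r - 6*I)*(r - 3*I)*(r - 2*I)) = r^2 - 5*I*r - 6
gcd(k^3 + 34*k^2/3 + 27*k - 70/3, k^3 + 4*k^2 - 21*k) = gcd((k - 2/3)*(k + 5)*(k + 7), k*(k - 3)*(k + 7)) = k + 7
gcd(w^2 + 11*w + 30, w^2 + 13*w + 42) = w + 6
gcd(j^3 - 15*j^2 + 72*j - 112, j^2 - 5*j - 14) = j - 7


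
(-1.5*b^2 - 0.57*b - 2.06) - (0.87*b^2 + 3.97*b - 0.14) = -2.37*b^2 - 4.54*b - 1.92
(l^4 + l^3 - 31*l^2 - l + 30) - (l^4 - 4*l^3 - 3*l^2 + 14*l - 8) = 5*l^3 - 28*l^2 - 15*l + 38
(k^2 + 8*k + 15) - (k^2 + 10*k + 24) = -2*k - 9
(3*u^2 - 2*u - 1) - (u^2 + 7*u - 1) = 2*u^2 - 9*u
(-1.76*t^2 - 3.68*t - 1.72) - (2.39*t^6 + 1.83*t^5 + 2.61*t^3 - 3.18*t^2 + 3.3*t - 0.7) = -2.39*t^6 - 1.83*t^5 - 2.61*t^3 + 1.42*t^2 - 6.98*t - 1.02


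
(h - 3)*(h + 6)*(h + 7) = h^3 + 10*h^2 + 3*h - 126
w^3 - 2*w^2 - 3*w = w*(w - 3)*(w + 1)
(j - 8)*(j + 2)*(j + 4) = j^3 - 2*j^2 - 40*j - 64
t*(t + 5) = t^2 + 5*t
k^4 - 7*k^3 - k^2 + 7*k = k*(k - 7)*(k - 1)*(k + 1)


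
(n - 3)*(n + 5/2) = n^2 - n/2 - 15/2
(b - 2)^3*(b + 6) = b^4 - 24*b^2 + 64*b - 48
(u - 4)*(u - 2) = u^2 - 6*u + 8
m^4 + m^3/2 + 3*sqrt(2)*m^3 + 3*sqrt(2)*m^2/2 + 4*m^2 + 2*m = m*(m + 1/2)*(m + sqrt(2))*(m + 2*sqrt(2))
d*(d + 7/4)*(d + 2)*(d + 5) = d^4 + 35*d^3/4 + 89*d^2/4 + 35*d/2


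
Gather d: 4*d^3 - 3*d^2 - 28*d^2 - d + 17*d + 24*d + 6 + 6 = 4*d^3 - 31*d^2 + 40*d + 12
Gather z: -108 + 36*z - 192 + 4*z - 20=40*z - 320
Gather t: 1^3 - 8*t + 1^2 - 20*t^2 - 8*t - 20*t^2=-40*t^2 - 16*t + 2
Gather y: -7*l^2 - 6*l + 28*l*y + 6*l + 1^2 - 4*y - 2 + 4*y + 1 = -7*l^2 + 28*l*y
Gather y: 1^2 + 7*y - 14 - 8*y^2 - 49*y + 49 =-8*y^2 - 42*y + 36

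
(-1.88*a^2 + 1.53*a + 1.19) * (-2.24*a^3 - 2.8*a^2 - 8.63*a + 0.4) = 4.2112*a^5 + 1.8368*a^4 + 9.2748*a^3 - 17.2879*a^2 - 9.6577*a + 0.476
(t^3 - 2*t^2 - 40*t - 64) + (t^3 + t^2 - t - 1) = 2*t^3 - t^2 - 41*t - 65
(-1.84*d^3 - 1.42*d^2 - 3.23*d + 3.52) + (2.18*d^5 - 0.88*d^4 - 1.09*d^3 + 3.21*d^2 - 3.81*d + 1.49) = 2.18*d^5 - 0.88*d^4 - 2.93*d^3 + 1.79*d^2 - 7.04*d + 5.01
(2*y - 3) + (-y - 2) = y - 5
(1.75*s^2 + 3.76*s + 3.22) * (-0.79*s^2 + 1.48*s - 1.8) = -1.3825*s^4 - 0.3804*s^3 - 0.129*s^2 - 2.0024*s - 5.796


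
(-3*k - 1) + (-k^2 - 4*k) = -k^2 - 7*k - 1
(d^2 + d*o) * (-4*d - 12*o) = -4*d^3 - 16*d^2*o - 12*d*o^2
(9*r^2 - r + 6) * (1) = 9*r^2 - r + 6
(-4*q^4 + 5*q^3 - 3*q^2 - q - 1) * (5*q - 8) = -20*q^5 + 57*q^4 - 55*q^3 + 19*q^2 + 3*q + 8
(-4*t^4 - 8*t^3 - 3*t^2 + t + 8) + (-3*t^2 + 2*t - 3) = -4*t^4 - 8*t^3 - 6*t^2 + 3*t + 5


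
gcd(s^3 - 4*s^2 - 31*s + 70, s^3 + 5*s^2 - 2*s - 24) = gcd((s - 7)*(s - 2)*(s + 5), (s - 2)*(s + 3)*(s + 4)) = s - 2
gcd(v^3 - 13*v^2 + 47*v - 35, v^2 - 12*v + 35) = v^2 - 12*v + 35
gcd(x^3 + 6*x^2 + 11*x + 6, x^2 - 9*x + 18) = 1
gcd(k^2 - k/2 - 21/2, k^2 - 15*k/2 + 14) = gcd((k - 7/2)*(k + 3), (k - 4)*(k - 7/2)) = k - 7/2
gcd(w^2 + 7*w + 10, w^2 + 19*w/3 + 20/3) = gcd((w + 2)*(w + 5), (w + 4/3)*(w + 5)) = w + 5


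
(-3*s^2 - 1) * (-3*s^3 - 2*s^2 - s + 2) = 9*s^5 + 6*s^4 + 6*s^3 - 4*s^2 + s - 2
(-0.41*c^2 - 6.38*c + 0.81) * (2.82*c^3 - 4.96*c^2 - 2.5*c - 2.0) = -1.1562*c^5 - 15.958*c^4 + 34.954*c^3 + 12.7524*c^2 + 10.735*c - 1.62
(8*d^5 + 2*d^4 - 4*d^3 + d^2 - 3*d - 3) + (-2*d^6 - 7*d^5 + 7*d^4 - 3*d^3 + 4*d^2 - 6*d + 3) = -2*d^6 + d^5 + 9*d^4 - 7*d^3 + 5*d^2 - 9*d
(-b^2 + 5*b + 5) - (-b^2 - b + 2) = 6*b + 3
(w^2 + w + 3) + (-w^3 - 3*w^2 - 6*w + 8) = -w^3 - 2*w^2 - 5*w + 11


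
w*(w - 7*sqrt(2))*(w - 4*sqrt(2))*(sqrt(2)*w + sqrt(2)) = sqrt(2)*w^4 - 22*w^3 + sqrt(2)*w^3 - 22*w^2 + 56*sqrt(2)*w^2 + 56*sqrt(2)*w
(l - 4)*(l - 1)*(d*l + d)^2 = d^2*l^4 - 3*d^2*l^3 - 5*d^2*l^2 + 3*d^2*l + 4*d^2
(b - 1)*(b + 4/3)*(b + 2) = b^3 + 7*b^2/3 - 2*b/3 - 8/3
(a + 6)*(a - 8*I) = a^2 + 6*a - 8*I*a - 48*I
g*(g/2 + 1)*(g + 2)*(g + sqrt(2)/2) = g^4/2 + sqrt(2)*g^3/4 + 2*g^3 + sqrt(2)*g^2 + 2*g^2 + sqrt(2)*g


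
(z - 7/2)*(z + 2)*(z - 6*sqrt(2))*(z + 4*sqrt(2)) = z^4 - 2*sqrt(2)*z^3 - 3*z^3/2 - 55*z^2 + 3*sqrt(2)*z^2 + 14*sqrt(2)*z + 72*z + 336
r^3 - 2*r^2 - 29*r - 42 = (r - 7)*(r + 2)*(r + 3)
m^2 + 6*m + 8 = (m + 2)*(m + 4)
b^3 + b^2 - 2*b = b*(b - 1)*(b + 2)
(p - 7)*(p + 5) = p^2 - 2*p - 35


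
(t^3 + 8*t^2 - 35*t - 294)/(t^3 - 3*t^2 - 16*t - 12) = (t^2 + 14*t + 49)/(t^2 + 3*t + 2)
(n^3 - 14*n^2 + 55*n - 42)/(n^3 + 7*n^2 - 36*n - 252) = (n^2 - 8*n + 7)/(n^2 + 13*n + 42)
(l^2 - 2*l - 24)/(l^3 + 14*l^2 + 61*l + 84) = (l - 6)/(l^2 + 10*l + 21)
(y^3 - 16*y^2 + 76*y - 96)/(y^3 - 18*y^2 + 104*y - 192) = (y - 2)/(y - 4)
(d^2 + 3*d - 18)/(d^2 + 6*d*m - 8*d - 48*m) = (d^2 + 3*d - 18)/(d^2 + 6*d*m - 8*d - 48*m)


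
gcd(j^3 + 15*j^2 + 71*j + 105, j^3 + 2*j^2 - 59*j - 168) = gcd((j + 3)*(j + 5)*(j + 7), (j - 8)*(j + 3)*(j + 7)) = j^2 + 10*j + 21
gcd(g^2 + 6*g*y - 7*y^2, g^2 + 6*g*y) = 1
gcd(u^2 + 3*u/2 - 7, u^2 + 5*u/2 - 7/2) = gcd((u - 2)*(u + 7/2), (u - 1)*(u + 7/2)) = u + 7/2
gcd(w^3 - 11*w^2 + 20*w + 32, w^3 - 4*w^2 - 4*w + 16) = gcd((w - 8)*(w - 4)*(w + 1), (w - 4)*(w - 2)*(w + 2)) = w - 4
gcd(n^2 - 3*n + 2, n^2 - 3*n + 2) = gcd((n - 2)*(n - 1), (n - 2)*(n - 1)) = n^2 - 3*n + 2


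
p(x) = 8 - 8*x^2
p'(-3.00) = 48.00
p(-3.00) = -64.00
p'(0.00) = 0.00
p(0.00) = 8.00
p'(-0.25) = 4.00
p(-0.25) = 7.50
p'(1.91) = -30.56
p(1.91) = -21.18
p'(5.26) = -84.16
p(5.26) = -213.34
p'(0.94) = -15.04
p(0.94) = 0.93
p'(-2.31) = 36.96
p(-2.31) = -34.69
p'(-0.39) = 6.24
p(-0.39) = 6.78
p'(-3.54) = 56.64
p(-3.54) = -92.25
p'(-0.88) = 14.08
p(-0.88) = 1.80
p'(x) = -16*x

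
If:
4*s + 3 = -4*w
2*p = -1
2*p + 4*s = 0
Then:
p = -1/2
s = 1/4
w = -1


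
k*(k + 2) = k^2 + 2*k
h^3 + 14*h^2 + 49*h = h*(h + 7)^2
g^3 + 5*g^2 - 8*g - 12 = (g - 2)*(g + 1)*(g + 6)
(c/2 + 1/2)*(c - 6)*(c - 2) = c^3/2 - 7*c^2/2 + 2*c + 6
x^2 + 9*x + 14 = (x + 2)*(x + 7)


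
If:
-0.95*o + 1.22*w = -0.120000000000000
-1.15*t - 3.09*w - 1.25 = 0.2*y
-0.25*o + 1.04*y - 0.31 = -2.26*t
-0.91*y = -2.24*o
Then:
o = -0.64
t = 0.79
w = -0.60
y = -1.58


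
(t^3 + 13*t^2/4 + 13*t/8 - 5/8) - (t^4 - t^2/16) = -t^4 + t^3 + 53*t^2/16 + 13*t/8 - 5/8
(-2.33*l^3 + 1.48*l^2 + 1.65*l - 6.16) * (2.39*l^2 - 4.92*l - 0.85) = -5.5687*l^5 + 15.0008*l^4 - 1.3576*l^3 - 24.0984*l^2 + 28.9047*l + 5.236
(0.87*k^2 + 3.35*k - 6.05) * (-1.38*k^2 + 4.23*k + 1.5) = -1.2006*k^4 - 0.942899999999999*k^3 + 23.8245*k^2 - 20.5665*k - 9.075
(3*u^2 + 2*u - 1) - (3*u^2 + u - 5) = u + 4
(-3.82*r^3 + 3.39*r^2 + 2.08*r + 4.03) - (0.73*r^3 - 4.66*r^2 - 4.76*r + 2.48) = -4.55*r^3 + 8.05*r^2 + 6.84*r + 1.55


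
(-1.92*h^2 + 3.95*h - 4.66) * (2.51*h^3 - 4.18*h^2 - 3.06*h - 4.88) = -4.8192*h^5 + 17.9401*h^4 - 22.3324*h^3 + 16.7614*h^2 - 5.0164*h + 22.7408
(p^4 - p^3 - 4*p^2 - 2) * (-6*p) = -6*p^5 + 6*p^4 + 24*p^3 + 12*p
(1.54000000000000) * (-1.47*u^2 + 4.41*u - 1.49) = -2.2638*u^2 + 6.7914*u - 2.2946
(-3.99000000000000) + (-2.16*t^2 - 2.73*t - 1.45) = -2.16*t^2 - 2.73*t - 5.44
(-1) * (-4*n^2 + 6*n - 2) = 4*n^2 - 6*n + 2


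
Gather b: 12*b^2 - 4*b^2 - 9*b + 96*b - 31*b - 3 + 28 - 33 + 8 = 8*b^2 + 56*b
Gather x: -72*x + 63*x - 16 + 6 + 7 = -9*x - 3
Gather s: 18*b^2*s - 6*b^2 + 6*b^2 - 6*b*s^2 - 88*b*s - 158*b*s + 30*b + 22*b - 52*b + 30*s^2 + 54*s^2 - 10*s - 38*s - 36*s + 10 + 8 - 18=s^2*(84 - 6*b) + s*(18*b^2 - 246*b - 84)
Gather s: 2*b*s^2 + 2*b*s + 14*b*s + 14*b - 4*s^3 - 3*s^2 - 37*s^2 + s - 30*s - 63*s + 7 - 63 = 14*b - 4*s^3 + s^2*(2*b - 40) + s*(16*b - 92) - 56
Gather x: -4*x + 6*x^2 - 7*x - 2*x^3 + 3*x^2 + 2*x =-2*x^3 + 9*x^2 - 9*x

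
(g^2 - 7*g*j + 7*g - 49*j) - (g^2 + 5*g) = -7*g*j + 2*g - 49*j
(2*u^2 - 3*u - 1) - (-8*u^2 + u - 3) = 10*u^2 - 4*u + 2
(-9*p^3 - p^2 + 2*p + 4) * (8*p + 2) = -72*p^4 - 26*p^3 + 14*p^2 + 36*p + 8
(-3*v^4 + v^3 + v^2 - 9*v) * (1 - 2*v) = 6*v^5 - 5*v^4 - v^3 + 19*v^2 - 9*v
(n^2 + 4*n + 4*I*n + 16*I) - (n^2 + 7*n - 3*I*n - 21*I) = -3*n + 7*I*n + 37*I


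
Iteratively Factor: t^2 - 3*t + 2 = (t - 1)*(t - 2)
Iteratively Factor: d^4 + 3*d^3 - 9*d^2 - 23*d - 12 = (d + 1)*(d^3 + 2*d^2 - 11*d - 12) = (d + 1)*(d + 4)*(d^2 - 2*d - 3) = (d - 3)*(d + 1)*(d + 4)*(d + 1)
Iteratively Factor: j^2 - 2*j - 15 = (j - 5)*(j + 3)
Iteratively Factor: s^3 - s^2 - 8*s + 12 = (s - 2)*(s^2 + s - 6) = (s - 2)^2*(s + 3)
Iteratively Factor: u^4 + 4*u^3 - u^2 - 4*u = (u)*(u^3 + 4*u^2 - u - 4) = u*(u + 1)*(u^2 + 3*u - 4) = u*(u - 1)*(u + 1)*(u + 4)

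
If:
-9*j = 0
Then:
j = 0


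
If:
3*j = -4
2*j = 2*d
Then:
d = -4/3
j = -4/3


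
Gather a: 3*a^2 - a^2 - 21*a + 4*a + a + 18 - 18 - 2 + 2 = 2*a^2 - 16*a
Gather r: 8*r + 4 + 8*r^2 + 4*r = 8*r^2 + 12*r + 4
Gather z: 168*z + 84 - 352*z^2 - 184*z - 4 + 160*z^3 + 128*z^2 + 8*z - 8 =160*z^3 - 224*z^2 - 8*z + 72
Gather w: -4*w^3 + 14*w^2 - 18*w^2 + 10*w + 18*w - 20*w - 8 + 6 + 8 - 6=-4*w^3 - 4*w^2 + 8*w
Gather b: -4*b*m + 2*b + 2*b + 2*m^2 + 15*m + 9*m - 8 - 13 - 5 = b*(4 - 4*m) + 2*m^2 + 24*m - 26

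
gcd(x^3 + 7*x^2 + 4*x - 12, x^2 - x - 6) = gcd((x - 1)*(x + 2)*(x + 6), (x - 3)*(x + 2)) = x + 2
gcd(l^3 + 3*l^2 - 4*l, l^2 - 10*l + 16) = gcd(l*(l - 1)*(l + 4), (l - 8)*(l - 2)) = 1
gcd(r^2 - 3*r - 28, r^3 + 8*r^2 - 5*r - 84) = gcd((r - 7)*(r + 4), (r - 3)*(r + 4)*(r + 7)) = r + 4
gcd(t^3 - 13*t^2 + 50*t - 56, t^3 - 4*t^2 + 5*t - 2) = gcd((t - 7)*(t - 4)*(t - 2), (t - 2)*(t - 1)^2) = t - 2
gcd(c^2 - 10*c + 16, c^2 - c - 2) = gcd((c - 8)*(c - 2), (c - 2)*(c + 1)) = c - 2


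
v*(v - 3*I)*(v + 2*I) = v^3 - I*v^2 + 6*v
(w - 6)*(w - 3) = w^2 - 9*w + 18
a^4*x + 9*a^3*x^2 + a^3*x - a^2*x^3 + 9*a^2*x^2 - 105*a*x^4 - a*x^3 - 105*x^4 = (a - 3*x)*(a + 5*x)*(a + 7*x)*(a*x + x)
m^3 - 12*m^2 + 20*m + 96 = (m - 8)*(m - 6)*(m + 2)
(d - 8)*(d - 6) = d^2 - 14*d + 48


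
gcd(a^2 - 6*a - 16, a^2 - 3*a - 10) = a + 2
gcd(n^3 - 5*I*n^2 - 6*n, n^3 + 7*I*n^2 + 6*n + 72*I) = n - 3*I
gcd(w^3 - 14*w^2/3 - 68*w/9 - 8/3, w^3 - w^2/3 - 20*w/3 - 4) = w + 2/3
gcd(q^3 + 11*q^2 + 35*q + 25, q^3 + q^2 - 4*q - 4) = q + 1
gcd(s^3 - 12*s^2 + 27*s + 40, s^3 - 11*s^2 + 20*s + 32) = s^2 - 7*s - 8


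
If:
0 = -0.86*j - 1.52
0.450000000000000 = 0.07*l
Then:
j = -1.77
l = 6.43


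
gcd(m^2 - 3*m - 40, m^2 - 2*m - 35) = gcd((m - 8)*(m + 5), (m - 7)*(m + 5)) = m + 5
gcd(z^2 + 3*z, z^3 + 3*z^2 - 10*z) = z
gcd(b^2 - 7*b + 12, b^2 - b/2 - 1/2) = 1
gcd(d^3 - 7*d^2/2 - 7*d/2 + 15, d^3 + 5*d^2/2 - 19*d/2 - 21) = d^2 - d - 6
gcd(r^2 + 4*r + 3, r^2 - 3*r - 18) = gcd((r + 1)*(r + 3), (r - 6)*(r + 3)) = r + 3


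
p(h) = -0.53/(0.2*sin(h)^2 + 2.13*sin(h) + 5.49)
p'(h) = -0.53*(-0.4*sin(h)*cos(h) - 2.13*cos(h))/(0.2*sin(h)^2 + 2.13*sin(h) + 5.49)^2 = (0.212*sin(h) + 1.1289)*cos(h)/(0.2*sin(h)^2 + 2.13*sin(h) + 5.49)^2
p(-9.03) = -0.11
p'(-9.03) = -0.04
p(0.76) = -0.08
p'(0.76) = 0.02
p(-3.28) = -0.09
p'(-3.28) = -0.03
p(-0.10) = -0.10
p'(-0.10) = 0.04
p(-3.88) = -0.08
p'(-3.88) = -0.02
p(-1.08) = -0.14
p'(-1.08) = 0.03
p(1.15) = -0.07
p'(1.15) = 0.01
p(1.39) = -0.07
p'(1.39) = 0.00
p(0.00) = -0.10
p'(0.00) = 0.04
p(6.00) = -0.11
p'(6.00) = 0.04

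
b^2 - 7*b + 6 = (b - 6)*(b - 1)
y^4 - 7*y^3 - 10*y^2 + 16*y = y*(y - 8)*(y - 1)*(y + 2)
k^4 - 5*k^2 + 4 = (k - 2)*(k - 1)*(k + 1)*(k + 2)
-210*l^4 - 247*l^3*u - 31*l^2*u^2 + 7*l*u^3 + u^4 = (-6*l + u)*(l + u)*(5*l + u)*(7*l + u)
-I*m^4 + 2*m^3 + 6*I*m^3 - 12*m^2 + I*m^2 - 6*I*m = m*(m - 6)*(m + I)*(-I*m + 1)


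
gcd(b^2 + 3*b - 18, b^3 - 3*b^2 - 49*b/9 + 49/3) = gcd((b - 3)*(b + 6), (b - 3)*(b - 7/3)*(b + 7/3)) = b - 3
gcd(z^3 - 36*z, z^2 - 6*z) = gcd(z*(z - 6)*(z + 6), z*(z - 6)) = z^2 - 6*z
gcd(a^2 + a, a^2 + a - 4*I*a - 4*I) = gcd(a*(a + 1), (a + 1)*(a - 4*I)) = a + 1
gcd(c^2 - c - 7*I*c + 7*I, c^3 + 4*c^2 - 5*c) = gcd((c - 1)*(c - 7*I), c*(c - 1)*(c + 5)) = c - 1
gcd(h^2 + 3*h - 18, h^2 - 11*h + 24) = h - 3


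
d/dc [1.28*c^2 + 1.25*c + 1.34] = 2.56*c + 1.25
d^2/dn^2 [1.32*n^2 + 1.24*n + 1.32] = 2.64000000000000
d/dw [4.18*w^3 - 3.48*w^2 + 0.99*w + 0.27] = 12.54*w^2 - 6.96*w + 0.99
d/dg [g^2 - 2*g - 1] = 2*g - 2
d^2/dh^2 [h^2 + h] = 2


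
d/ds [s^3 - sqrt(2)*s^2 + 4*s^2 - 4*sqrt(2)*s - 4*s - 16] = 3*s^2 - 2*sqrt(2)*s + 8*s - 4*sqrt(2) - 4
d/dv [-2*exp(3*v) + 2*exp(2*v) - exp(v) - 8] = (-6*exp(2*v) + 4*exp(v) - 1)*exp(v)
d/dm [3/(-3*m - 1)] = 9/(3*m + 1)^2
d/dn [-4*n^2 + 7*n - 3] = 7 - 8*n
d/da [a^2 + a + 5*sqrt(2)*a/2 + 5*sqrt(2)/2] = 2*a + 1 + 5*sqrt(2)/2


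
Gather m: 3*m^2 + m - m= 3*m^2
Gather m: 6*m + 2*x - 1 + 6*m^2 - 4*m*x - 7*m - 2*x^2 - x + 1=6*m^2 + m*(-4*x - 1) - 2*x^2 + x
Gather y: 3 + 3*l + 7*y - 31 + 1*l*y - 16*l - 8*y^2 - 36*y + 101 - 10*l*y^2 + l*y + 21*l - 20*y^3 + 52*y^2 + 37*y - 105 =8*l - 20*y^3 + y^2*(44 - 10*l) + y*(2*l + 8) - 32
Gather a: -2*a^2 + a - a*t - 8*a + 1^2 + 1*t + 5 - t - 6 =-2*a^2 + a*(-t - 7)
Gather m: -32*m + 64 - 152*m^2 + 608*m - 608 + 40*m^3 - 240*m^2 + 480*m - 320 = 40*m^3 - 392*m^2 + 1056*m - 864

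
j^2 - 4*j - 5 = (j - 5)*(j + 1)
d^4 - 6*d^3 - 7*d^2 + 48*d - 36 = (d - 6)*(d - 2)*(d - 1)*(d + 3)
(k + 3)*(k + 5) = k^2 + 8*k + 15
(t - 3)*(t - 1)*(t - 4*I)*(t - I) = t^4 - 4*t^3 - 5*I*t^3 - t^2 + 20*I*t^2 + 16*t - 15*I*t - 12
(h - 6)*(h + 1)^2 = h^3 - 4*h^2 - 11*h - 6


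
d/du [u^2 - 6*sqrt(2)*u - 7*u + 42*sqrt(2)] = 2*u - 6*sqrt(2) - 7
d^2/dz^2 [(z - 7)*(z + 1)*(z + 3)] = 6*z - 6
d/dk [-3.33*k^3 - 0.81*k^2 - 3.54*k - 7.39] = -9.99*k^2 - 1.62*k - 3.54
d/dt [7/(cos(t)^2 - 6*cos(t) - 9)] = 14*(cos(t) - 3)*sin(t)/(sin(t)^2 + 6*cos(t) + 8)^2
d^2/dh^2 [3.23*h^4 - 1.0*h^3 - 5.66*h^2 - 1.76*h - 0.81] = 38.76*h^2 - 6.0*h - 11.32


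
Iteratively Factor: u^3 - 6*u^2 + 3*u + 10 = (u - 5)*(u^2 - u - 2) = (u - 5)*(u - 2)*(u + 1)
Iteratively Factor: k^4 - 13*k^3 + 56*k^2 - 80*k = (k - 5)*(k^3 - 8*k^2 + 16*k) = (k - 5)*(k - 4)*(k^2 - 4*k) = k*(k - 5)*(k - 4)*(k - 4)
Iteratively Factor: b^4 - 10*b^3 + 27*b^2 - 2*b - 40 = (b - 2)*(b^3 - 8*b^2 + 11*b + 20) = (b - 4)*(b - 2)*(b^2 - 4*b - 5) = (b - 4)*(b - 2)*(b + 1)*(b - 5)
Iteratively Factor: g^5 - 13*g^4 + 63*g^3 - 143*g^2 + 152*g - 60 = (g - 3)*(g^4 - 10*g^3 + 33*g^2 - 44*g + 20) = (g - 3)*(g - 2)*(g^3 - 8*g^2 + 17*g - 10) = (g - 3)*(g - 2)*(g - 1)*(g^2 - 7*g + 10) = (g - 5)*(g - 3)*(g - 2)*(g - 1)*(g - 2)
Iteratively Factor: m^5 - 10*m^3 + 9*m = (m + 1)*(m^4 - m^3 - 9*m^2 + 9*m) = m*(m + 1)*(m^3 - m^2 - 9*m + 9) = m*(m - 1)*(m + 1)*(m^2 - 9) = m*(m - 3)*(m - 1)*(m + 1)*(m + 3)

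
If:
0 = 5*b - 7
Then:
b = 7/5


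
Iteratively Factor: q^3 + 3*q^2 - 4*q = (q)*(q^2 + 3*q - 4) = q*(q - 1)*(q + 4)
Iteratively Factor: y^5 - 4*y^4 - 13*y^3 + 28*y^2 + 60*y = (y - 5)*(y^4 + y^3 - 8*y^2 - 12*y) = (y - 5)*(y + 2)*(y^3 - y^2 - 6*y) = y*(y - 5)*(y + 2)*(y^2 - y - 6) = y*(y - 5)*(y - 3)*(y + 2)*(y + 2)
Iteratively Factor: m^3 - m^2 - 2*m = (m + 1)*(m^2 - 2*m) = m*(m + 1)*(m - 2)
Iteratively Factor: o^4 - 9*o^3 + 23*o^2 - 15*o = (o - 5)*(o^3 - 4*o^2 + 3*o) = (o - 5)*(o - 1)*(o^2 - 3*o) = o*(o - 5)*(o - 1)*(o - 3)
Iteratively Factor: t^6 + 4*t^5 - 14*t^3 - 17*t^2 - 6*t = (t + 3)*(t^5 + t^4 - 3*t^3 - 5*t^2 - 2*t) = (t - 2)*(t + 3)*(t^4 + 3*t^3 + 3*t^2 + t) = (t - 2)*(t + 1)*(t + 3)*(t^3 + 2*t^2 + t) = t*(t - 2)*(t + 1)*(t + 3)*(t^2 + 2*t + 1) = t*(t - 2)*(t + 1)^2*(t + 3)*(t + 1)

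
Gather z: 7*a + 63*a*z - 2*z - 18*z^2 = 7*a - 18*z^2 + z*(63*a - 2)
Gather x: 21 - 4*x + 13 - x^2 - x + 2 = -x^2 - 5*x + 36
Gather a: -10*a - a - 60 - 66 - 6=-11*a - 132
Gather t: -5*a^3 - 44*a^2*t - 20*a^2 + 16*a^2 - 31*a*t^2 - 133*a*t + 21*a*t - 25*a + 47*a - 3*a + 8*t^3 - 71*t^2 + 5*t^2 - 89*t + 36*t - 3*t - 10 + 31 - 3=-5*a^3 - 4*a^2 + 19*a + 8*t^3 + t^2*(-31*a - 66) + t*(-44*a^2 - 112*a - 56) + 18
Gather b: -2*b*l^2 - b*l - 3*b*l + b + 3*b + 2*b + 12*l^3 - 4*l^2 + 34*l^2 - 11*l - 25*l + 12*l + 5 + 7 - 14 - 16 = b*(-2*l^2 - 4*l + 6) + 12*l^3 + 30*l^2 - 24*l - 18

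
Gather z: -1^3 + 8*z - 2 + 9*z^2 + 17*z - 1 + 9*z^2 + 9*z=18*z^2 + 34*z - 4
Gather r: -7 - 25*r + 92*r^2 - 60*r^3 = -60*r^3 + 92*r^2 - 25*r - 7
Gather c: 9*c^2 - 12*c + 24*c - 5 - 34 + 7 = 9*c^2 + 12*c - 32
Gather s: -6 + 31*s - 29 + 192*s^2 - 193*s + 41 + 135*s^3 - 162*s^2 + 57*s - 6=135*s^3 + 30*s^2 - 105*s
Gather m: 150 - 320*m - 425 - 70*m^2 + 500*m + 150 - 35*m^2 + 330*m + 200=-105*m^2 + 510*m + 75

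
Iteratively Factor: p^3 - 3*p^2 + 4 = (p - 2)*(p^2 - p - 2) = (p - 2)*(p + 1)*(p - 2)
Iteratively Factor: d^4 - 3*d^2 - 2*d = (d + 1)*(d^3 - d^2 - 2*d) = (d + 1)^2*(d^2 - 2*d) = d*(d + 1)^2*(d - 2)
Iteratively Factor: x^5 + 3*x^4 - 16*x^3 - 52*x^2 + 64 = (x + 4)*(x^4 - x^3 - 12*x^2 - 4*x + 16) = (x + 2)*(x + 4)*(x^3 - 3*x^2 - 6*x + 8) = (x + 2)^2*(x + 4)*(x^2 - 5*x + 4) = (x - 1)*(x + 2)^2*(x + 4)*(x - 4)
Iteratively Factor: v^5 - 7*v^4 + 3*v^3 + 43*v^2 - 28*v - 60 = (v - 2)*(v^4 - 5*v^3 - 7*v^2 + 29*v + 30) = (v - 3)*(v - 2)*(v^3 - 2*v^2 - 13*v - 10) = (v - 3)*(v - 2)*(v + 1)*(v^2 - 3*v - 10) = (v - 5)*(v - 3)*(v - 2)*(v + 1)*(v + 2)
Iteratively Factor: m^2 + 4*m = (m + 4)*(m)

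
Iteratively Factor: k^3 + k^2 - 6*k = (k + 3)*(k^2 - 2*k) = k*(k + 3)*(k - 2)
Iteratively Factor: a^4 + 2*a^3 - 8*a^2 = (a - 2)*(a^3 + 4*a^2) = a*(a - 2)*(a^2 + 4*a) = a*(a - 2)*(a + 4)*(a)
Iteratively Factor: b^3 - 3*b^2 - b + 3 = (b - 1)*(b^2 - 2*b - 3) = (b - 3)*(b - 1)*(b + 1)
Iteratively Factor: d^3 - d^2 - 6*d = (d + 2)*(d^2 - 3*d) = d*(d + 2)*(d - 3)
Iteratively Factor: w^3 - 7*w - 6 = (w + 2)*(w^2 - 2*w - 3) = (w + 1)*(w + 2)*(w - 3)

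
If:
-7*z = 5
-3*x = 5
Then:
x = -5/3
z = -5/7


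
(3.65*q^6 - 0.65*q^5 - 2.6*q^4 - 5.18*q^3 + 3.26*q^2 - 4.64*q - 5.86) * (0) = 0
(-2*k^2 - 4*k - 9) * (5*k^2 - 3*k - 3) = -10*k^4 - 14*k^3 - 27*k^2 + 39*k + 27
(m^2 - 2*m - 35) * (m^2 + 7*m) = m^4 + 5*m^3 - 49*m^2 - 245*m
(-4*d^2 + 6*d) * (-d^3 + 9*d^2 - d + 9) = 4*d^5 - 42*d^4 + 58*d^3 - 42*d^2 + 54*d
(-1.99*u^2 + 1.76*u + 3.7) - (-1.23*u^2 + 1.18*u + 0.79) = -0.76*u^2 + 0.58*u + 2.91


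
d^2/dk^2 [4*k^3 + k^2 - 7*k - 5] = 24*k + 2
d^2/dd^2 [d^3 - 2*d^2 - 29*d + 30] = 6*d - 4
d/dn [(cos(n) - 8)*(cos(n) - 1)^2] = (17 - 3*cos(n))*(cos(n) - 1)*sin(n)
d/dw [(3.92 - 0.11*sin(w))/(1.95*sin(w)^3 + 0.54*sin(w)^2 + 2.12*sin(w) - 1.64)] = (0.429*sin(w)^3 - 22.8726*sin(w)^2 - 4.2336*sin(w) - 8.13)*cos(w)/(3.8025*sin(w)^6 + 2.106*sin(w)^5 + 8.5596*sin(w)^4 - 4.1064*sin(w)^3 + 2.7232*sin(w)^2 - 6.9536*sin(w) + 2.6896)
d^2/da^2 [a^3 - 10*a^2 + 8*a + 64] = 6*a - 20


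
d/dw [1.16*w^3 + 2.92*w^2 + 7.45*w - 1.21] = 3.48*w^2 + 5.84*w + 7.45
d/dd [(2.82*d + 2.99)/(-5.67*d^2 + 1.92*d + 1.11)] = (15.9894*d^2 + 33.9066*d - 2.6106)/(32.1489*d^4 - 21.7728*d^3 - 8.901*d^2 + 4.2624*d + 1.2321)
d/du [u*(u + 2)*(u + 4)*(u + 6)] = 4*u^3 + 36*u^2 + 88*u + 48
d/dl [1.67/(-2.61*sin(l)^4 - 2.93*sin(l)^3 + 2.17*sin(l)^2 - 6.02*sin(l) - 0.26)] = (17.4348*sin(l)^3 + 14.6793*sin(l)^2 - 7.2478*sin(l) + 10.0534)*cos(l)/(2.61*sin(l)^4 + 2.93*sin(l)^3 - 2.17*sin(l)^2 + 6.02*sin(l) + 0.26)^2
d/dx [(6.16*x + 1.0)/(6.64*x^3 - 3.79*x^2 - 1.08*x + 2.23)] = (-81.8048*x^3 + 3.4264*x^2 + 7.58*x + 14.8168)/(44.0896*x^6 - 50.3312*x^5 + 0.0217000000000009*x^4 + 37.8008*x^3 - 15.737*x^2 - 4.8168*x + 4.9729)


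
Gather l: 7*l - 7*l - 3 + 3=0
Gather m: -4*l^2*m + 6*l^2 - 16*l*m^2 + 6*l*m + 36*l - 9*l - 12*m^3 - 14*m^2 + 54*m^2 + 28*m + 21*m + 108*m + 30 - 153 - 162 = 6*l^2 + 27*l - 12*m^3 + m^2*(40 - 16*l) + m*(-4*l^2 + 6*l + 157) - 285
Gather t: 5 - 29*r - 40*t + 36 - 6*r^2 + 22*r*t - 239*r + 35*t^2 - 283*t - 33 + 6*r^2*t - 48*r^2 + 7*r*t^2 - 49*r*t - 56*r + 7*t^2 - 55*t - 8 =-54*r^2 - 324*r + t^2*(7*r + 42) + t*(6*r^2 - 27*r - 378)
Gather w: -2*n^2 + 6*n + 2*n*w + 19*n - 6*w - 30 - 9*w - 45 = -2*n^2 + 25*n + w*(2*n - 15) - 75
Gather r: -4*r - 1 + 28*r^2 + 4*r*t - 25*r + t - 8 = 28*r^2 + r*(4*t - 29) + t - 9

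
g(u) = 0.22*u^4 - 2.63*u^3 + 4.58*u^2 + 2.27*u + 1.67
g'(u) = 0.88*u^3 - 7.89*u^2 + 9.16*u + 2.27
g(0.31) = 2.74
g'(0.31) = 4.38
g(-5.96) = 985.22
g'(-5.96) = -518.89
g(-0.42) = 1.73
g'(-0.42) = -3.03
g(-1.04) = 7.48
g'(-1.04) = -16.78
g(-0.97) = 6.37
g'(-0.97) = -14.84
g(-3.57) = 207.34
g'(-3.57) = -171.03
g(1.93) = 7.26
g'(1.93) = -3.11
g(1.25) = 7.06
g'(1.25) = 3.11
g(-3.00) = 124.91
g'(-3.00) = -119.98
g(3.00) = -3.49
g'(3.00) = -17.50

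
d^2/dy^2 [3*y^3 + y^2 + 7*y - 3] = 18*y + 2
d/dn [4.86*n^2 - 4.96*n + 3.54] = 9.72*n - 4.96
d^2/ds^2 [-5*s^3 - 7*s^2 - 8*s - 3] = -30*s - 14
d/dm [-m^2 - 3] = -2*m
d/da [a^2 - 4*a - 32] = 2*a - 4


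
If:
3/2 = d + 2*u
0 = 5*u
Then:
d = 3/2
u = 0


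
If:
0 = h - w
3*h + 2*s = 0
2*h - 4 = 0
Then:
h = 2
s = -3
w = 2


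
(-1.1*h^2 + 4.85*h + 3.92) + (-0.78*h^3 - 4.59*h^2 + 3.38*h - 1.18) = -0.78*h^3 - 5.69*h^2 + 8.23*h + 2.74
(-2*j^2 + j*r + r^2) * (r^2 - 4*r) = -2*j^2*r^2 + 8*j^2*r + j*r^3 - 4*j*r^2 + r^4 - 4*r^3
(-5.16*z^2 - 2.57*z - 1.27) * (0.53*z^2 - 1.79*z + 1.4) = -2.7348*z^4 + 7.8743*z^3 - 3.2968*z^2 - 1.3247*z - 1.778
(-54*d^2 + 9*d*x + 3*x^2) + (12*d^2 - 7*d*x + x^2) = -42*d^2 + 2*d*x + 4*x^2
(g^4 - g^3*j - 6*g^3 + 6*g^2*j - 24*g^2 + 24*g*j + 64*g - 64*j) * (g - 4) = g^5 - g^4*j - 10*g^4 + 10*g^3*j + 160*g^2 - 160*g*j - 256*g + 256*j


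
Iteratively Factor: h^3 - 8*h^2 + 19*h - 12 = (h - 3)*(h^2 - 5*h + 4) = (h - 4)*(h - 3)*(h - 1)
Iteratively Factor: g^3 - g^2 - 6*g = (g - 3)*(g^2 + 2*g) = (g - 3)*(g + 2)*(g)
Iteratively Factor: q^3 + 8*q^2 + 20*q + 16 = (q + 2)*(q^2 + 6*q + 8) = (q + 2)*(q + 4)*(q + 2)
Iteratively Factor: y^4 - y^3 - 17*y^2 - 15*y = (y)*(y^3 - y^2 - 17*y - 15) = y*(y + 3)*(y^2 - 4*y - 5) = y*(y + 1)*(y + 3)*(y - 5)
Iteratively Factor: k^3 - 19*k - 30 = (k + 2)*(k^2 - 2*k - 15) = (k + 2)*(k + 3)*(k - 5)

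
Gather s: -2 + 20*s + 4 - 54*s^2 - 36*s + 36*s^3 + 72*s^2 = 36*s^3 + 18*s^2 - 16*s + 2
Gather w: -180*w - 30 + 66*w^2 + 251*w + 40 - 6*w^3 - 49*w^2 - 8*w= -6*w^3 + 17*w^2 + 63*w + 10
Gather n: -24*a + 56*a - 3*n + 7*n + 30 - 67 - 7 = 32*a + 4*n - 44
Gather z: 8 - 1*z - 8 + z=0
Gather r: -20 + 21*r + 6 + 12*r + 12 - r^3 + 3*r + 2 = -r^3 + 36*r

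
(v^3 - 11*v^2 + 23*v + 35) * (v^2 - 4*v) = v^5 - 15*v^4 + 67*v^3 - 57*v^2 - 140*v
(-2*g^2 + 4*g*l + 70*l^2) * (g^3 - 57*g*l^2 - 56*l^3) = -2*g^5 + 4*g^4*l + 184*g^3*l^2 - 116*g^2*l^3 - 4214*g*l^4 - 3920*l^5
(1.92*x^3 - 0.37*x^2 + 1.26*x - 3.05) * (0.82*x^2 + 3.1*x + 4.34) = 1.5744*x^5 + 5.6486*x^4 + 8.219*x^3 - 0.2008*x^2 - 3.9866*x - 13.237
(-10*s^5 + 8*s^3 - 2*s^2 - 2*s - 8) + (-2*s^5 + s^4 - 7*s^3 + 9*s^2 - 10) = -12*s^5 + s^4 + s^3 + 7*s^2 - 2*s - 18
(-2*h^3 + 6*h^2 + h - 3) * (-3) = 6*h^3 - 18*h^2 - 3*h + 9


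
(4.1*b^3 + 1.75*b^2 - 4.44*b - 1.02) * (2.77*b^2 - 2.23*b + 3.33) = 11.357*b^5 - 4.2955*b^4 - 2.5483*b^3 + 12.9033*b^2 - 12.5106*b - 3.3966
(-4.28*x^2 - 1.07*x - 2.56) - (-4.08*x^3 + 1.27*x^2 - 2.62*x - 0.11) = 4.08*x^3 - 5.55*x^2 + 1.55*x - 2.45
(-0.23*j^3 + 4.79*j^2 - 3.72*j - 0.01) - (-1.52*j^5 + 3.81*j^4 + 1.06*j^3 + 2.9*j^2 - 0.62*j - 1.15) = 1.52*j^5 - 3.81*j^4 - 1.29*j^3 + 1.89*j^2 - 3.1*j + 1.14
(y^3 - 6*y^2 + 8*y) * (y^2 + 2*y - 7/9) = y^5 - 4*y^4 - 43*y^3/9 + 62*y^2/3 - 56*y/9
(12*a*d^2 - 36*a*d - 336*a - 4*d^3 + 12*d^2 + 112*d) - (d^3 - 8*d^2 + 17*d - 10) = 12*a*d^2 - 36*a*d - 336*a - 5*d^3 + 20*d^2 + 95*d + 10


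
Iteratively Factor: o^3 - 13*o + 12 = (o - 3)*(o^2 + 3*o - 4) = (o - 3)*(o + 4)*(o - 1)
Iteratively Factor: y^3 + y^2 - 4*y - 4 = (y - 2)*(y^2 + 3*y + 2) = (y - 2)*(y + 2)*(y + 1)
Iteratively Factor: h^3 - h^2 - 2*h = (h + 1)*(h^2 - 2*h) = (h - 2)*(h + 1)*(h)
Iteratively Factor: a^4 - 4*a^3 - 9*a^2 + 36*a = (a + 3)*(a^3 - 7*a^2 + 12*a) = (a - 4)*(a + 3)*(a^2 - 3*a) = a*(a - 4)*(a + 3)*(a - 3)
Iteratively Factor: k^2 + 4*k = (k)*(k + 4)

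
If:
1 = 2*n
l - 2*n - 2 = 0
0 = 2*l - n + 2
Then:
No Solution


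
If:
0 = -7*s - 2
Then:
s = -2/7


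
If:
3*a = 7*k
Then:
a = 7*k/3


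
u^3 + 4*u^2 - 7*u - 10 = (u - 2)*(u + 1)*(u + 5)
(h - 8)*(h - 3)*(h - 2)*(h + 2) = h^4 - 11*h^3 + 20*h^2 + 44*h - 96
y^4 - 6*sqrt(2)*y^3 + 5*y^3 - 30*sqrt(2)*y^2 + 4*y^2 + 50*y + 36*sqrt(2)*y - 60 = (y - 1)*(y + 6)*(y - 5*sqrt(2))*(y - sqrt(2))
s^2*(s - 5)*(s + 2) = s^4 - 3*s^3 - 10*s^2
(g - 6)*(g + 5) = g^2 - g - 30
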